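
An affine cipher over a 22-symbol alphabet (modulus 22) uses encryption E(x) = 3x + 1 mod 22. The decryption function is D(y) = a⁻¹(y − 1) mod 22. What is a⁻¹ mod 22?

15

Run Euclid on (22, 3):
22 = 7·3 + 1
3 = 3·1 + 0
Since gcd(3, 22) = 1, back-substitute to write 1 as a combination:
1 = 22 − 7·3
Hence 3⁻¹ ≡ -7 ≡ 15 (mod 22).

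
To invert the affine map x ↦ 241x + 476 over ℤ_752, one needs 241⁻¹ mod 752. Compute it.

Run Euclid on (752, 241):
752 = 3·241 + 29
241 = 8·29 + 9
29 = 3·9 + 2
9 = 4·2 + 1
2 = 2·1 + 0
gcd = 1, so the inverse exists. Back-substitute:
1 = 9 − 4·2
1 = −4·29 + 13·9
1 = 13·241 − 108·29
1 = −108·752 + 337·241
So 241·337 ≡ 1 (mod 752).

337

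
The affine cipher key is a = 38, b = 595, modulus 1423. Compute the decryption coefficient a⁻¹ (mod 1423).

1086

Apply the Euclidean algorithm to 1423 and 38:
1423 = 37·38 + 17
38 = 2·17 + 4
17 = 4·4 + 1
4 = 4·1 + 0
The gcd is 1. Working backward:
1 = 17 − 4·4
1 = −4·38 + 9·17
1 = 9·1423 − 337·38
Hence 38⁻¹ ≡ -337 ≡ 1086 (mod 1423).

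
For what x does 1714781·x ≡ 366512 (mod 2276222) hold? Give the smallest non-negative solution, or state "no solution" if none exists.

First find gcd(1714781, 2276222):
2276222 = 1*1714781 + 561441
1714781 = 3*561441 + 30458
561441 = 18*30458 + 13197
30458 = 2*13197 + 4064
13197 = 3*4064 + 1005
4064 = 4*1005 + 44
1005 = 22*44 + 37
44 = 1*37 + 7
37 = 5*7 + 2
7 = 3*2 + 1
2 = 2*1 + 0
gcd = 1, so a unique solution mod 2276222 exists.
Back-substitute for the Bézout coefficients:
1 = 7 − 3·2
1 = −3·37 + 16·7
1 = 16·44 − 19·37
1 = −19·1005 + 434·44
1 = 434·4064 − 1755·1005
1 = −1755·13197 + 5699·4064
1 = 5699·30458 − 13153·13197
1 = −13153·561441 + 242453·30458
1 = 242453·1714781 − 740512·561441
1 = −740512·2276222 + 982965·1714781
So 1714781·(982965) ≡ 1 (mod 2276222), giving 1714781⁻¹ ≡ 982965.
x ≡ 1714781⁻¹·366512 ≡ 982965·366512 ≡ 1707252 (mod 2276222).

1707252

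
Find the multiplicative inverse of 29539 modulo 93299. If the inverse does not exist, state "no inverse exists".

Extended Euclidean algorithm:
93299 = 3×29539 + 4682
29539 = 6×4682 + 1447
4682 = 3×1447 + 341
1447 = 4×341 + 83
341 = 4×83 + 9
83 = 9×9 + 2
9 = 4×2 + 1
2 = 2×1 + 0
Since gcd(29539, 93299) = 1, back-substitute to write 1 as a combination:
1 = 9 − 4·2
1 = −4·83 + 37·9
1 = 37·341 − 152·83
1 = −152·1447 + 645·341
1 = 645·4682 − 2087·1447
1 = −2087·29539 + 13167·4682
1 = 13167·93299 − 41588·29539
So 29539·(-41588) ≡ 1 (mod 93299), and -41588 ≡ 51711 (mod 93299).

51711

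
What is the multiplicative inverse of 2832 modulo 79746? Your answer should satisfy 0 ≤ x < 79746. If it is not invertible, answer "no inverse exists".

no inverse exists

Euclidean algorithm on 79746, 2832:
79746 = 28·2832 + 450
2832 = 6·450 + 132
450 = 3·132 + 54
132 = 2·54 + 24
54 = 2·24 + 6
24 = 4·6 + 0
gcd(2832, 79746) = 6 ≠ 1, so 2832 has no multiplicative inverse modulo 79746.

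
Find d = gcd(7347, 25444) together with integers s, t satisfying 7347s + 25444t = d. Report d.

1

Euclidean algorithm:
25444 = 3*7347 + 3403
7347 = 2*3403 + 541
3403 = 6*541 + 157
541 = 3*157 + 70
157 = 2*70 + 17
70 = 4*17 + 2
17 = 8*2 + 1
2 = 2*1 + 0
gcd(7347, 25444) = 1.
Working backward:
1 = 17 − 8·2
1 = −8·70 + 33·17
1 = 33·157 − 74·70
1 = −74·541 + 255·157
1 = 255·3403 − 1604·541
1 = −1604·7347 + 3463·3403
1 = 3463·25444 − 11993·7347
So 1 = (3463)·25444 + (-11993)·7347.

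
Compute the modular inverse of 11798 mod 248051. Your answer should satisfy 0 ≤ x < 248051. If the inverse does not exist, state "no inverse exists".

Run Euclid on (248051, 11798):
248051 = 21·11798 + 293
11798 = 40·293 + 78
293 = 3·78 + 59
78 = 1·59 + 19
59 = 3·19 + 2
19 = 9·2 + 1
2 = 2·1 + 0
Since gcd(11798, 248051) = 1, back-substitute to write 1 as a combination:
1 = 19 − 9·2
1 = −9·59 + 28·19
1 = 28·78 − 37·59
1 = −37·293 + 139·78
1 = 139·11798 − 5597·293
1 = −5597·248051 + 117676·11798
So 11798·117676 ≡ 1 (mod 248051).

117676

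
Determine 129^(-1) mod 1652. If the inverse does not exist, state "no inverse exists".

397

Run Euclid on (1652, 129):
1652 = 12*129 + 104
129 = 1*104 + 25
104 = 4*25 + 4
25 = 6*4 + 1
4 = 4*1 + 0
The gcd is 1. Working backward:
1 = 25 − 6·4
1 = −6·104 + 25·25
1 = 25·129 − 31·104
1 = −31·1652 + 397·129
So 129·397 ≡ 1 (mod 1652).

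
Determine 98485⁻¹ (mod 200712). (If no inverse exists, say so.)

Apply the Euclidean algorithm to 200712 and 98485:
200712 = 2×98485 + 3742
98485 = 26×3742 + 1193
3742 = 3×1193 + 163
1193 = 7×163 + 52
163 = 3×52 + 7
52 = 7×7 + 3
7 = 2×3 + 1
3 = 3×1 + 0
gcd = 1, so the inverse exists. Back-substitute:
1 = 7 − 2·3
1 = −2·52 + 15·7
1 = 15·163 − 47·52
1 = −47·1193 + 344·163
1 = 344·3742 − 1079·1193
1 = −1079·98485 + 28398·3742
1 = 28398·200712 − 57875·98485
Thus 98485·(-57875) ≡ 1 (mod 200712); reducing, -57875 mod 200712 = 142837.

142837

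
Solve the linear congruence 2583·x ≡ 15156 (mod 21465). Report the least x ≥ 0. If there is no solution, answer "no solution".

197

First find gcd(2583, 21465):
21465 = 8*2583 + 801
2583 = 3*801 + 180
801 = 4*180 + 81
180 = 2*81 + 18
81 = 4*18 + 9
18 = 2*9 + 0
gcd = 9 and 9 | 15156, so solutions exist. Divide through by 9: 287x ≡ 1684 (mod 2385).
Now find 287⁻¹ mod 2385:
2385 = 8×287 + 89
287 = 3×89 + 20
89 = 4×20 + 9
20 = 2×9 + 2
9 = 4×2 + 1
2 = 2×1 + 0
Back-substitute:
1 = 9 − 4·2
1 = −4·20 + 9·9
1 = 9·89 − 40·20
1 = −40·287 + 129·89
1 = 129·2385 − 1072·287
So 287·(-1072) ≡ 1 (mod 2385), i.e. 287⁻¹ ≡ 1313.
Then x ≡ 1313·1684 ≡ 197 (mod 2385); the smallest non-negative solution is x = 197.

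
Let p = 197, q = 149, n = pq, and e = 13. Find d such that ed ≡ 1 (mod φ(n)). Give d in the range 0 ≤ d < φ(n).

11157

φ(n) = (p−1)(q−1) = 196·148 = 29008.
Need d with 13·d ≡ 1 (mod 29008). Apply the extended Euclidean algorithm:
29008 = 2231·13 + 5
13 = 2·5 + 3
5 = 1·3 + 2
3 = 1·2 + 1
2 = 2·1 + 0
Back-substitute:
1 = 3 − 2
1 = −5 + 2·3
1 = 2·13 − 5·5
1 = −5·29008 + 11157·13
So 13·11157 ≡ 1 (mod 29008), hence d = 11157.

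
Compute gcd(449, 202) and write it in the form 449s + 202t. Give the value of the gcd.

Apply Euclid's algorithm to 449 and 202:
449 = 2·202 + 45
202 = 4·45 + 22
45 = 2·22 + 1
22 = 22·1 + 0
gcd(449, 202) = 1.
Back-substituting:
1 = 45 − 2·22
1 = −2·202 + 9·45
1 = 9·449 − 20·202
So 1 = (9)·449 + (-20)·202.

1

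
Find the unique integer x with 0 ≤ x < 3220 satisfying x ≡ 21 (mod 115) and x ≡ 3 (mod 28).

Write x = 21 + 115·k. Then 115·k ≡ 3 − 21 ≡ 10 (mod 28).
Need 115⁻¹ mod 28. Extended Euclid on (28, 3):
28 = 9*3 + 1
3 = 3*1 + 0
Back-substitute:
1 = 28 − 9·3
115⁻¹ ≡ 19 (mod 28), so k ≡ 19·10 ≡ 22 (mod 28).
x = 21 + 115·22 = 2551.

2551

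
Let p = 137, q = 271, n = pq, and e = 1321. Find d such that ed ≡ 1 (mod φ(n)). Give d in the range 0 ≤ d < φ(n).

17401

φ(n) = (p−1)(q−1) = 136·270 = 36720.
Need d with 1321·d ≡ 1 (mod 36720). Apply the extended Euclidean algorithm:
36720 = 27*1321 + 1053
1321 = 1*1053 + 268
1053 = 3*268 + 249
268 = 1*249 + 19
249 = 13*19 + 2
19 = 9*2 + 1
2 = 2*1 + 0
Back-substitute:
1 = 19 − 9·2
1 = −9·249 + 118·19
1 = 118·268 − 127·249
1 = −127·1053 + 499·268
1 = 499·1321 − 626·1053
1 = −626·36720 + 17401·1321
So 1321·17401 ≡ 1 (mod 36720), hence d = 17401.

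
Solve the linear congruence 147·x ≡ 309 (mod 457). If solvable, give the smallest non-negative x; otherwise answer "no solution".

First find gcd(147, 457):
457 = 3·147 + 16
147 = 9·16 + 3
16 = 5·3 + 1
3 = 3·1 + 0
gcd = 1, so a unique solution mod 457 exists.
Back-substitute for the Bézout coefficients:
1 = 16 − 5·3
1 = −5·147 + 46·16
1 = 46·457 − 143·147
So 147·(-143) ≡ 1 (mod 457), giving 147⁻¹ ≡ 314.
x ≡ 147⁻¹·309 ≡ 314·309 ≡ 142 (mod 457).

142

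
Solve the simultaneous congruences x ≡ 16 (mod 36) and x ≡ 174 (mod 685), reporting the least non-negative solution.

Write x = 16 + 36·k. Then 36·k ≡ 174 − 16 ≡ 158 (mod 685).
Need 36⁻¹ mod 685. Extended Euclid on (685, 36):
685 = 19·36 + 1
36 = 36·1 + 0
Back-substitute:
1 = 685 − 19·36
36⁻¹ ≡ 666 (mod 685), so k ≡ 666·158 ≡ 423 (mod 685).
x = 16 + 36·423 = 15244.

15244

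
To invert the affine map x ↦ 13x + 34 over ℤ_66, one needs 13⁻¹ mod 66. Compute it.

gcd(66, 13) by repeated division:
66 = 5*13 + 1
13 = 13*1 + 0
gcd = 1, so the inverse exists. Back-substitute:
1 = 66 − 5·13
Hence 13⁻¹ ≡ -5 ≡ 61 (mod 66).

61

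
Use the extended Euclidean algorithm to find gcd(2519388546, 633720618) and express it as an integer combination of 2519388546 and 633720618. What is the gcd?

Repeated division:
2519388546 = 3·633720618 + 618226692
633720618 = 1·618226692 + 15493926
618226692 = 39·15493926 + 13963578
15493926 = 1·13963578 + 1530348
13963578 = 9·1530348 + 190446
1530348 = 8·190446 + 6780
190446 = 28·6780 + 606
6780 = 11·606 + 114
606 = 5·114 + 36
114 = 3·36 + 6
36 = 6·6 + 0
gcd(2519388546, 633720618) = 6.
Working backward:
6 = 114 − 3·36
6 = −3·606 + 16·114
6 = 16·6780 − 179·606
6 = −179·190446 + 5028·6780
6 = 5028·1530348 − 40403·190446
6 = −40403·13963578 + 368655·1530348
6 = 368655·15493926 − 409058·13963578
6 = −409058·618226692 + 16321917·15493926
6 = 16321917·633720618 − 16730975·618226692
6 = −16730975·2519388546 + 66514842·633720618
So 6 = (-16730975)·2519388546 + (66514842)·633720618.

6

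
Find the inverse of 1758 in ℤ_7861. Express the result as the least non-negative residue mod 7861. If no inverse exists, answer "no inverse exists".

gcd(7861, 1758) by repeated division:
7861 = 4·1758 + 829
1758 = 2·829 + 100
829 = 8·100 + 29
100 = 3·29 + 13
29 = 2·13 + 3
13 = 4·3 + 1
3 = 3·1 + 0
The gcd is 1. Working backward:
1 = 13 − 4·3
1 = −4·29 + 9·13
1 = 9·100 − 31·29
1 = −31·829 + 257·100
1 = 257·1758 − 545·829
1 = −545·7861 + 2437·1758
So 1758·2437 ≡ 1 (mod 7861).

2437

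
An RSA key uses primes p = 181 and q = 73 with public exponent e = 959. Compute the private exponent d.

1919

φ(n) = (p−1)(q−1) = 180·72 = 12960.
Need d with 959·d ≡ 1 (mod 12960). Apply the extended Euclidean algorithm:
12960 = 13·959 + 493
959 = 1·493 + 466
493 = 1·466 + 27
466 = 17·27 + 7
27 = 3·7 + 6
7 = 1·6 + 1
6 = 6·1 + 0
Back-substitute:
1 = 7 − 6
1 = −27 + 4·7
1 = 4·466 − 69·27
1 = −69·493 + 73·466
1 = 73·959 − 142·493
1 = −142·12960 + 1919·959
So 959·1919 ≡ 1 (mod 12960), hence d = 1919.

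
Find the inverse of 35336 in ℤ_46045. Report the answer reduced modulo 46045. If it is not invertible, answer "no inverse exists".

Extended Euclidean algorithm:
46045 = 1×35336 + 10709
35336 = 3×10709 + 3209
10709 = 3×3209 + 1082
3209 = 2×1082 + 1045
1082 = 1×1045 + 37
1045 = 28×37 + 9
37 = 4×9 + 1
9 = 9×1 + 0
Since gcd(35336, 46045) = 1, back-substitute to write 1 as a combination:
1 = 37 − 4·9
1 = −4·1045 + 113·37
1 = 113·1082 − 117·1045
1 = −117·3209 + 347·1082
1 = 347·10709 − 1158·3209
1 = −1158·35336 + 3821·10709
1 = 3821·46045 − 4979·35336
Hence 35336⁻¹ ≡ -4979 ≡ 41066 (mod 46045).

41066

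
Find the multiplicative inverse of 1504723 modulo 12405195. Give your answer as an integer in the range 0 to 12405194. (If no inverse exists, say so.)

Compute gcd(1504723, 12405195):
12405195 = 8·1504723 + 367411
1504723 = 4·367411 + 35079
367411 = 10·35079 + 16621
35079 = 2·16621 + 1837
16621 = 9·1837 + 88
1837 = 20·88 + 77
88 = 1·77 + 11
77 = 7·11 + 0
Since gcd = 11 > 1, 1504723 is not a unit mod 12405195.

no inverse exists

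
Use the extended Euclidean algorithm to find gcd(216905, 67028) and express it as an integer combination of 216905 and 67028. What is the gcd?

13

Euclidean algorithm:
216905 = 3*67028 + 15821
67028 = 4*15821 + 3744
15821 = 4*3744 + 845
3744 = 4*845 + 364
845 = 2*364 + 117
364 = 3*117 + 13
117 = 9*13 + 0
gcd(216905, 67028) = 13.
Working backward:
13 = 364 − 3·117
13 = −3·845 + 7·364
13 = 7·3744 − 31·845
13 = −31·15821 + 131·3744
13 = 131·67028 − 555·15821
13 = −555·216905 + 1796·67028
So 13 = (-555)·216905 + (1796)·67028.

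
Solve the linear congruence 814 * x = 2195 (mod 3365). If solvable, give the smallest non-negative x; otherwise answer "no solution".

First find gcd(814, 3365):
3365 = 4*814 + 109
814 = 7*109 + 51
109 = 2*51 + 7
51 = 7*7 + 2
7 = 3*2 + 1
2 = 2*1 + 0
gcd = 1, so a unique solution mod 3365 exists.
Back-substitute for the Bézout coefficients:
1 = 7 − 3·2
1 = −3·51 + 22·7
1 = 22·109 − 47·51
1 = −47·814 + 351·109
1 = 351·3365 − 1451·814
So 814·(-1451) ≡ 1 (mod 3365), giving 814⁻¹ ≡ 1914.
x ≡ 814⁻¹·2195 ≡ 1914·2195 ≡ 1710 (mod 3365).

1710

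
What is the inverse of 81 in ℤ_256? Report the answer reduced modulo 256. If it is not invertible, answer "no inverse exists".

Extended Euclidean algorithm:
256 = 3×81 + 13
81 = 6×13 + 3
13 = 4×3 + 1
3 = 3×1 + 0
The gcd is 1. Working backward:
1 = 13 − 4·3
1 = −4·81 + 25·13
1 = 25·256 − 79·81
Thus 81·(-79) ≡ 1 (mod 256); reducing, -79 mod 256 = 177.

177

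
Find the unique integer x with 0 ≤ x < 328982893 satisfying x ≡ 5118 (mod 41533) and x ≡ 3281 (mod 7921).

191929111

Write x = 5118 + 41533·k. Then 41533·k ≡ 3281 − 5118 ≡ 6084 (mod 7921).
Need 41533⁻¹ mod 7921. Extended Euclid on (7921, 1928):
7921 = 4×1928 + 209
1928 = 9×209 + 47
209 = 4×47 + 21
47 = 2×21 + 5
21 = 4×5 + 1
5 = 5×1 + 0
Back-substitute:
1 = 21 − 4·5
1 = −4·47 + 9·21
1 = 9·209 − 40·47
1 = −40·1928 + 369·209
1 = 369·7921 − 1516·1928
41533⁻¹ ≡ 6405 (mod 7921), so k ≡ 6405·6084 ≡ 4621 (mod 7921).
x = 5118 + 41533·4621 = 191929111.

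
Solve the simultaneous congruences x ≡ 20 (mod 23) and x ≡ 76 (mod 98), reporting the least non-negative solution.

664

Write x = 20 + 23·k. Then 23·k ≡ 76 − 20 ≡ 56 (mod 98).
Need 23⁻¹ mod 98. Extended Euclid on (98, 23):
98 = 4×23 + 6
23 = 3×6 + 5
6 = 1×5 + 1
5 = 5×1 + 0
Back-substitute:
1 = 6 − 5
1 = −23 + 4·6
1 = 4·98 − 17·23
23⁻¹ ≡ 81 (mod 98), so k ≡ 81·56 ≡ 28 (mod 98).
x = 20 + 23·28 = 664.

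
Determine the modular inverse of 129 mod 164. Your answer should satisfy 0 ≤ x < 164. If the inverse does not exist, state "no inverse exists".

Apply the Euclidean algorithm to 164 and 129:
164 = 1·129 + 35
129 = 3·35 + 24
35 = 1·24 + 11
24 = 2·11 + 2
11 = 5·2 + 1
2 = 2·1 + 0
Since gcd(129, 164) = 1, back-substitute to write 1 as a combination:
1 = 11 − 5·2
1 = −5·24 + 11·11
1 = 11·35 − 16·24
1 = −16·129 + 59·35
1 = 59·164 − 75·129
Hence 129⁻¹ ≡ -75 ≡ 89 (mod 164).

89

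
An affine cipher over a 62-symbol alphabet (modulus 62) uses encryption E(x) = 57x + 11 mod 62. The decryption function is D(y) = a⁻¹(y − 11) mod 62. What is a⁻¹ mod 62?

gcd(62, 57) by repeated division:
62 = 1·57 + 5
57 = 11·5 + 2
5 = 2·2 + 1
2 = 2·1 + 0
gcd = 1, so the inverse exists. Back-substitute:
1 = 5 − 2·2
1 = −2·57 + 23·5
1 = 23·62 − 25·57
Thus 57·(-25) ≡ 1 (mod 62); reducing, -25 mod 62 = 37.

37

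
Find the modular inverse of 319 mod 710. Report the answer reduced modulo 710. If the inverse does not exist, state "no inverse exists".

gcd(710, 319) by repeated division:
710 = 2*319 + 72
319 = 4*72 + 31
72 = 2*31 + 10
31 = 3*10 + 1
10 = 10*1 + 0
gcd = 1, so the inverse exists. Back-substitute:
1 = 31 − 3·10
1 = −3·72 + 7·31
1 = 7·319 − 31·72
1 = −31·710 + 69·319
So 319·69 ≡ 1 (mod 710).

69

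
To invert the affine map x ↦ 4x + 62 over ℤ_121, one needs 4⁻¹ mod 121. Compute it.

gcd(121, 4) by repeated division:
121 = 30·4 + 1
4 = 4·1 + 0
gcd = 1, so the inverse exists. Back-substitute:
1 = 121 − 30·4
Thus 4·(-30) ≡ 1 (mod 121); reducing, -30 mod 121 = 91.

91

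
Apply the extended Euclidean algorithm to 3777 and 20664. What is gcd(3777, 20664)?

Apply Euclid's algorithm to 20664 and 3777:
20664 = 5*3777 + 1779
3777 = 2*1779 + 219
1779 = 8*219 + 27
219 = 8*27 + 3
27 = 9*3 + 0
gcd(3777, 20664) = 3.
Express as a combination:
3 = 219 − 8·27
3 = −8·1779 + 65·219
3 = 65·3777 − 138·1779
3 = −138·20664 + 755·3777
So 3 = (-138)·20664 + (755)·3777.

3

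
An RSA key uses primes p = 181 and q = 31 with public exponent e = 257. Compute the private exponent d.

3593

φ(n) = (p−1)(q−1) = 180·30 = 5400.
Need d with 257·d ≡ 1 (mod 5400). Apply the extended Euclidean algorithm:
5400 = 21×257 + 3
257 = 85×3 + 2
3 = 1×2 + 1
2 = 2×1 + 0
Back-substitute:
1 = 3 − 2
1 = −257 + 86·3
1 = 86·5400 − 1807·257
So 257·(-1807) ≡ 1 (mod 5400), hence d ≡ -1807 ≡ 3593 (mod 5400).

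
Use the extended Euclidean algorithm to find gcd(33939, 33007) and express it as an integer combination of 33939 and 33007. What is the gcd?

Repeated division:
33939 = 1×33007 + 932
33007 = 35×932 + 387
932 = 2×387 + 158
387 = 2×158 + 71
158 = 2×71 + 16
71 = 4×16 + 7
16 = 2×7 + 2
7 = 3×2 + 1
2 = 2×1 + 0
gcd(33939, 33007) = 1.
Express as a combination:
1 = 7 − 3·2
1 = −3·16 + 7·7
1 = 7·71 − 31·16
1 = −31·158 + 69·71
1 = 69·387 − 169·158
1 = −169·932 + 407·387
1 = 407·33007 − 14414·932
1 = −14414·33939 + 14821·33007
So 1 = (-14414)·33939 + (14821)·33007.

1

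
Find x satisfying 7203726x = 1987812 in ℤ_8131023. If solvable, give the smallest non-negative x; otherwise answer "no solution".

First find gcd(7203726, 8131023):
8131023 = 1×7203726 + 927297
7203726 = 7×927297 + 712647
927297 = 1×712647 + 214650
712647 = 3×214650 + 68697
214650 = 3×68697 + 8559
68697 = 8×8559 + 225
8559 = 38×225 + 9
225 = 25×9 + 0
gcd = 9 and 9 | 1987812, so solutions exist. Divide through by 9: 800414x ≡ 220868 (mod 903447).
Now find 800414⁻¹ mod 903447:
903447 = 1*800414 + 103033
800414 = 7*103033 + 79183
103033 = 1*79183 + 23850
79183 = 3*23850 + 7633
23850 = 3*7633 + 951
7633 = 8*951 + 25
951 = 38*25 + 1
25 = 25*1 + 0
Back-substitute:
1 = 951 − 38·25
1 = −38·7633 + 305·951
1 = 305·23850 − 953·7633
1 = −953·79183 + 3164·23850
1 = 3164·103033 − 4117·79183
1 = −4117·800414 + 31983·103033
1 = 31983·903447 − 36100·800414
So 800414·(-36100) ≡ 1 (mod 903447), i.e. 800414⁻¹ ≡ 867347.
Then x ≡ 867347·220868 ≡ 488422 (mod 903447); the smallest non-negative solution is x = 488422.

488422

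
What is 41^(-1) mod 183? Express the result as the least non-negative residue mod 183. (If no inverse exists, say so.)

gcd(183, 41) by repeated division:
183 = 4*41 + 19
41 = 2*19 + 3
19 = 6*3 + 1
3 = 3*1 + 0
Since gcd(41, 183) = 1, back-substitute to write 1 as a combination:
1 = 19 − 6·3
1 = −6·41 + 13·19
1 = 13·183 − 58·41
Thus 41·(-58) ≡ 1 (mod 183); reducing, -58 mod 183 = 125.

125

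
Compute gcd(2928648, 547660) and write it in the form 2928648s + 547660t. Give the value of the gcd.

Euclidean algorithm:
2928648 = 5×547660 + 190348
547660 = 2×190348 + 166964
190348 = 1×166964 + 23384
166964 = 7×23384 + 3276
23384 = 7×3276 + 452
3276 = 7×452 + 112
452 = 4×112 + 4
112 = 28×4 + 0
gcd(2928648, 547660) = 4.
Back-substituting:
4 = 452 − 4·112
4 = −4·3276 + 29·452
4 = 29·23384 − 207·3276
4 = −207·166964 + 1478·23384
4 = 1478·190348 − 1685·166964
4 = −1685·547660 + 4848·190348
4 = 4848·2928648 − 25925·547660
So 4 = (4848)·2928648 + (-25925)·547660.

4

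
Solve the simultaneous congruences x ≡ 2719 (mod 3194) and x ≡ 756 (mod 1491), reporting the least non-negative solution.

Write x = 2719 + 3194·k. Then 3194·k ≡ 756 − 2719 ≡ 1019 (mod 1491).
Need 3194⁻¹ mod 1491. Extended Euclid on (1491, 212):
1491 = 7×212 + 7
212 = 30×7 + 2
7 = 3×2 + 1
2 = 2×1 + 0
Back-substitute:
1 = 7 − 3·2
1 = −3·212 + 91·7
1 = 91·1491 − 640·212
3194⁻¹ ≡ 851 (mod 1491), so k ≡ 851·1019 ≡ 898 (mod 1491).
x = 2719 + 3194·898 = 2870931.

2870931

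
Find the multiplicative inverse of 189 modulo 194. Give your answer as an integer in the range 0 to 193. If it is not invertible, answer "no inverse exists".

Extended Euclidean algorithm:
194 = 1·189 + 5
189 = 37·5 + 4
5 = 1·4 + 1
4 = 4·1 + 0
The gcd is 1. Working backward:
1 = 5 − 4
1 = −189 + 38·5
1 = 38·194 − 39·189
So 189·(-39) ≡ 1 (mod 194), and -39 ≡ 155 (mod 194).

155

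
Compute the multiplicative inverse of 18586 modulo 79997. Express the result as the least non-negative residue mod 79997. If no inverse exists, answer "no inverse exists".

70360

Apply the Euclidean algorithm to 79997 and 18586:
79997 = 4·18586 + 5653
18586 = 3·5653 + 1627
5653 = 3·1627 + 772
1627 = 2·772 + 83
772 = 9·83 + 25
83 = 3·25 + 8
25 = 3·8 + 1
8 = 8·1 + 0
The gcd is 1. Working backward:
1 = 25 − 3·8
1 = −3·83 + 10·25
1 = 10·772 − 93·83
1 = −93·1627 + 196·772
1 = 196·5653 − 681·1627
1 = −681·18586 + 2239·5653
1 = 2239·79997 − 9637·18586
Thus 18586·(-9637) ≡ 1 (mod 79997); reducing, -9637 mod 79997 = 70360.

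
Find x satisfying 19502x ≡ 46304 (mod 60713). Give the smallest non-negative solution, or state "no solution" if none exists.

First find gcd(19502, 60713):
60713 = 3×19502 + 2207
19502 = 8×2207 + 1846
2207 = 1×1846 + 361
1846 = 5×361 + 41
361 = 8×41 + 33
41 = 1×33 + 8
33 = 4×8 + 1
8 = 8×1 + 0
gcd = 1, so a unique solution mod 60713 exists.
Back-substitute for the Bézout coefficients:
1 = 33 − 4·8
1 = −4·41 + 5·33
1 = 5·361 − 44·41
1 = −44·1846 + 225·361
1 = 225·2207 − 269·1846
1 = −269·19502 + 2377·2207
1 = 2377·60713 − 7400·19502
So 19502·(-7400) ≡ 1 (mod 60713), giving 19502⁻¹ ≡ 53313.
x ≡ 19502⁻¹·46304 ≡ 53313·46304 ≡ 14572 (mod 60713).

14572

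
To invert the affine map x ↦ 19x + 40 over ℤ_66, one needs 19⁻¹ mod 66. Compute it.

7

Apply the Euclidean algorithm to 66 and 19:
66 = 3×19 + 9
19 = 2×9 + 1
9 = 9×1 + 0
The gcd is 1. Working backward:
1 = 19 − 2·9
1 = −2·66 + 7·19
So 19·7 ≡ 1 (mod 66).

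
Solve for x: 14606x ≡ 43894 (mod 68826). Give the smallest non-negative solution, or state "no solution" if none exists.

14672

First find gcd(14606, 68826):
68826 = 4·14606 + 10402
14606 = 1·10402 + 4204
10402 = 2·4204 + 1994
4204 = 2·1994 + 216
1994 = 9·216 + 50
216 = 4·50 + 16
50 = 3·16 + 2
16 = 8·2 + 0
gcd = 2 and 2 | 43894, so solutions exist. Divide through by 2: 7303x ≡ 21947 (mod 34413).
Now find 7303⁻¹ mod 34413:
34413 = 4×7303 + 5201
7303 = 1×5201 + 2102
5201 = 2×2102 + 997
2102 = 2×997 + 108
997 = 9×108 + 25
108 = 4×25 + 8
25 = 3×8 + 1
8 = 8×1 + 0
Back-substitute:
1 = 25 − 3·8
1 = −3·108 + 13·25
1 = 13·997 − 120·108
1 = −120·2102 + 253·997
1 = 253·5201 − 626·2102
1 = −626·7303 + 879·5201
1 = 879·34413 − 4142·7303
So 7303·(-4142) ≡ 1 (mod 34413), i.e. 7303⁻¹ ≡ 30271.
Then x ≡ 30271·21947 ≡ 14672 (mod 34413); the smallest non-negative solution is x = 14672.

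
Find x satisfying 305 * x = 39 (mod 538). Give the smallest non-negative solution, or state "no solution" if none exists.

427

First find gcd(305, 538):
538 = 1·305 + 233
305 = 1·233 + 72
233 = 3·72 + 17
72 = 4·17 + 4
17 = 4·4 + 1
4 = 4·1 + 0
gcd = 1, so a unique solution mod 538 exists.
Back-substitute for the Bézout coefficients:
1 = 17 − 4·4
1 = −4·72 + 17·17
1 = 17·233 − 55·72
1 = −55·305 + 72·233
1 = 72·538 − 127·305
So 305·(-127) ≡ 1 (mod 538), giving 305⁻¹ ≡ 411.
x ≡ 305⁻¹·39 ≡ 411·39 ≡ 427 (mod 538).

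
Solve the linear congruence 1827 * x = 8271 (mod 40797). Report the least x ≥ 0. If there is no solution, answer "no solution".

First find gcd(1827, 40797):
40797 = 22·1827 + 603
1827 = 3·603 + 18
603 = 33·18 + 9
18 = 2·9 + 0
gcd = 9 and 9 | 8271, so solutions exist. Divide through by 9: 203x ≡ 919 (mod 4533).
Now find 203⁻¹ mod 4533:
4533 = 22·203 + 67
203 = 3·67 + 2
67 = 33·2 + 1
2 = 2·1 + 0
Back-substitute:
1 = 67 − 33·2
1 = −33·203 + 100·67
1 = 100·4533 − 2233·203
So 203·(-2233) ≡ 1 (mod 4533), i.e. 203⁻¹ ≡ 2300.
Then x ≡ 2300·919 ≡ 1322 (mod 4533); the smallest non-negative solution is x = 1322.

1322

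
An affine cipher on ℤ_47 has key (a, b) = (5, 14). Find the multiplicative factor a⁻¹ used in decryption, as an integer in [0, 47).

gcd(47, 5) by repeated division:
47 = 9×5 + 2
5 = 2×2 + 1
2 = 2×1 + 0
Since gcd(5, 47) = 1, back-substitute to write 1 as a combination:
1 = 5 − 2·2
1 = −2·47 + 19·5
So 5·19 ≡ 1 (mod 47).

19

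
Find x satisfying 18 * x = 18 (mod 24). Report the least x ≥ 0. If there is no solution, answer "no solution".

First find gcd(18, 24):
24 = 1×18 + 6
18 = 3×6 + 0
gcd = 6 and 6 | 18, so solutions exist. Divide through by 6: 3x ≡ 3 (mod 4).
Now find 3⁻¹ mod 4:
4 = 1*3 + 1
3 = 3*1 + 0
Back-substitute:
1 = 4 − 3
So 3·(-1) ≡ 1 (mod 4), i.e. 3⁻¹ ≡ 3.
Then x ≡ 3·3 ≡ 1 (mod 4); the smallest non-negative solution is x = 1.

1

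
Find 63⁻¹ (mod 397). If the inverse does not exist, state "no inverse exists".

Extended Euclidean algorithm:
397 = 6×63 + 19
63 = 3×19 + 6
19 = 3×6 + 1
6 = 6×1 + 0
Since gcd(63, 397) = 1, back-substitute to write 1 as a combination:
1 = 19 − 3·6
1 = −3·63 + 10·19
1 = 10·397 − 63·63
So 63·(-63) ≡ 1 (mod 397), and -63 ≡ 334 (mod 397).

334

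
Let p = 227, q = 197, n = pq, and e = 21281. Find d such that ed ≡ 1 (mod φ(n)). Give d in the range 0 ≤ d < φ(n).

φ(n) = (p−1)(q−1) = 226·196 = 44296.
Need d with 21281·d ≡ 1 (mod 44296). Apply the extended Euclidean algorithm:
44296 = 2·21281 + 1734
21281 = 12·1734 + 473
1734 = 3·473 + 315
473 = 1·315 + 158
315 = 1·158 + 157
158 = 1·157 + 1
157 = 157·1 + 0
Back-substitute:
1 = 158 − 157
1 = −315 + 2·158
1 = 2·473 − 3·315
1 = −3·1734 + 11·473
1 = 11·21281 − 135·1734
1 = −135·44296 + 281·21281
So 21281·281 ≡ 1 (mod 44296), hence d = 281.

281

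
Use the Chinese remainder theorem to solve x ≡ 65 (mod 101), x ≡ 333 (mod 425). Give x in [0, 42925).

29658

Write x = 65 + 101·k. Then 101·k ≡ 333 − 65 ≡ 268 (mod 425).
Need 101⁻¹ mod 425. Extended Euclid on (425, 101):
425 = 4·101 + 21
101 = 4·21 + 17
21 = 1·17 + 4
17 = 4·4 + 1
4 = 4·1 + 0
Back-substitute:
1 = 17 − 4·4
1 = −4·21 + 5·17
1 = 5·101 − 24·21
1 = −24·425 + 101·101
101⁻¹ ≡ 101 (mod 425), so k ≡ 101·268 ≡ 293 (mod 425).
x = 65 + 101·293 = 29658.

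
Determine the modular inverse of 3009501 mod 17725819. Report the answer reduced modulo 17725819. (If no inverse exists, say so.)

4391166

Extended Euclidean algorithm:
17725819 = 5×3009501 + 2678314
3009501 = 1×2678314 + 331187
2678314 = 8×331187 + 28818
331187 = 11×28818 + 14189
28818 = 2×14189 + 440
14189 = 32×440 + 109
440 = 4×109 + 4
109 = 27×4 + 1
4 = 4×1 + 0
The gcd is 1. Working backward:
1 = 109 − 27·4
1 = −27·440 + 109·109
1 = 109·14189 − 3515·440
1 = −3515·28818 + 7139·14189
1 = 7139·331187 − 82044·28818
1 = −82044·2678314 + 663491·331187
1 = 663491·3009501 − 745535·2678314
1 = −745535·17725819 + 4391166·3009501
So 3009501·4391166 ≡ 1 (mod 17725819).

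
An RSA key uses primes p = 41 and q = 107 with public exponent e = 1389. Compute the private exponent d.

φ(n) = (p−1)(q−1) = 40·106 = 4240.
Need d with 1389·d ≡ 1 (mod 4240). Apply the extended Euclidean algorithm:
4240 = 3·1389 + 73
1389 = 19·73 + 2
73 = 36·2 + 1
2 = 2·1 + 0
Back-substitute:
1 = 73 − 36·2
1 = −36·1389 + 685·73
1 = 685·4240 − 2091·1389
So 1389·(-2091) ≡ 1 (mod 4240), hence d ≡ -2091 ≡ 2149 (mod 4240).

2149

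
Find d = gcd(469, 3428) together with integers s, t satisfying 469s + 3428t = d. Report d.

1

Apply Euclid's algorithm to 3428 and 469:
3428 = 7*469 + 145
469 = 3*145 + 34
145 = 4*34 + 9
34 = 3*9 + 7
9 = 1*7 + 2
7 = 3*2 + 1
2 = 2*1 + 0
gcd(469, 3428) = 1.
Working backward:
1 = 7 − 3·2
1 = −3·9 + 4·7
1 = 4·34 − 15·9
1 = −15·145 + 64·34
1 = 64·469 − 207·145
1 = −207·3428 + 1513·469
So 1 = (-207)·3428 + (1513)·469.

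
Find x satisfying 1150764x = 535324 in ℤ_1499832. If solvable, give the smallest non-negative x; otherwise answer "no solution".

no solution

gcd(1150764, 1499832):
1499832 = 1×1150764 + 349068
1150764 = 3×349068 + 103560
349068 = 3×103560 + 38388
103560 = 2×38388 + 26784
38388 = 1×26784 + 11604
26784 = 2×11604 + 3576
11604 = 3×3576 + 876
3576 = 4×876 + 72
876 = 12×72 + 12
72 = 6×12 + 0
gcd = 12, but 12 ∤ 535324, so the congruence has no solution.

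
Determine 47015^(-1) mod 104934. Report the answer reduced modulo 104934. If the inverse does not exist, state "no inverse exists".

gcd(104934, 47015) by repeated division:
104934 = 2·47015 + 10904
47015 = 4·10904 + 3399
10904 = 3·3399 + 707
3399 = 4·707 + 571
707 = 1·571 + 136
571 = 4·136 + 27
136 = 5·27 + 1
27 = 27·1 + 0
Since gcd(47015, 104934) = 1, back-substitute to write 1 as a combination:
1 = 136 − 5·27
1 = −5·571 + 21·136
1 = 21·707 − 26·571
1 = −26·3399 + 125·707
1 = 125·10904 − 401·3399
1 = −401·47015 + 1729·10904
1 = 1729·104934 − 3859·47015
So 47015·(-3859) ≡ 1 (mod 104934), and -3859 ≡ 101075 (mod 104934).

101075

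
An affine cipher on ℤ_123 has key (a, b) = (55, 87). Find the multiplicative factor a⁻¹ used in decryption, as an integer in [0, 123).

85

Run Euclid on (123, 55):
123 = 2×55 + 13
55 = 4×13 + 3
13 = 4×3 + 1
3 = 3×1 + 0
The gcd is 1. Working backward:
1 = 13 − 4·3
1 = −4·55 + 17·13
1 = 17·123 − 38·55
Hence 55⁻¹ ≡ -38 ≡ 85 (mod 123).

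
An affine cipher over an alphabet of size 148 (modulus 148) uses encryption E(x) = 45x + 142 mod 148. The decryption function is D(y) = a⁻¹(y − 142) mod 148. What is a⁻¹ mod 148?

125

Extended Euclidean algorithm:
148 = 3×45 + 13
45 = 3×13 + 6
13 = 2×6 + 1
6 = 6×1 + 0
gcd = 1, so the inverse exists. Back-substitute:
1 = 13 − 2·6
1 = −2·45 + 7·13
1 = 7·148 − 23·45
Thus 45·(-23) ≡ 1 (mod 148); reducing, -23 mod 148 = 125.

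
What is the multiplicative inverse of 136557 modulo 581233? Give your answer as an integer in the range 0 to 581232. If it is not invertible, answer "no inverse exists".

151896

Extended Euclidean algorithm:
581233 = 4×136557 + 35005
136557 = 3×35005 + 31542
35005 = 1×31542 + 3463
31542 = 9×3463 + 375
3463 = 9×375 + 88
375 = 4×88 + 23
88 = 3×23 + 19
23 = 1×19 + 4
19 = 4×4 + 3
4 = 1×3 + 1
3 = 3×1 + 0
gcd = 1, so the inverse exists. Back-substitute:
1 = 4 − 3
1 = −19 + 5·4
1 = 5·23 − 6·19
1 = −6·88 + 23·23
1 = 23·375 − 98·88
1 = −98·3463 + 905·375
1 = 905·31542 − 8243·3463
1 = −8243·35005 + 9148·31542
1 = 9148·136557 − 35687·35005
1 = −35687·581233 + 151896·136557
So 136557·151896 ≡ 1 (mod 581233).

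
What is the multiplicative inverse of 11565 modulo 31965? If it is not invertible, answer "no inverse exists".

no inverse exists

Euclidean algorithm on 31965, 11565:
31965 = 2·11565 + 8835
11565 = 1·8835 + 2730
8835 = 3·2730 + 645
2730 = 4·645 + 150
645 = 4·150 + 45
150 = 3·45 + 15
45 = 3·15 + 0
gcd(11565, 31965) = 15 ≠ 1, so 11565 has no multiplicative inverse modulo 31965.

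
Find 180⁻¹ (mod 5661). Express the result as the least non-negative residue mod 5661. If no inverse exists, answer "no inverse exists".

no inverse exists

Euclidean algorithm on 5661, 180:
5661 = 31*180 + 81
180 = 2*81 + 18
81 = 4*18 + 9
18 = 2*9 + 0
The gcd is 9, not 1, hence no inverse exists.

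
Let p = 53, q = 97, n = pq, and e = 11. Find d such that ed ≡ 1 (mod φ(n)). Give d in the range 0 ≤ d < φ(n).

φ(n) = (p−1)(q−1) = 52·96 = 4992.
Need d with 11·d ≡ 1 (mod 4992). Apply the extended Euclidean algorithm:
4992 = 453×11 + 9
11 = 1×9 + 2
9 = 4×2 + 1
2 = 2×1 + 0
Back-substitute:
1 = 9 − 4·2
1 = −4·11 + 5·9
1 = 5·4992 − 2269·11
So 11·(-2269) ≡ 1 (mod 4992), hence d ≡ -2269 ≡ 2723 (mod 4992).

2723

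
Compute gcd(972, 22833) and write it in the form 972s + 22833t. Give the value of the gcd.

9

Repeated division:
22833 = 23×972 + 477
972 = 2×477 + 18
477 = 26×18 + 9
18 = 2×9 + 0
gcd(972, 22833) = 9.
Working backward:
9 = 477 − 26·18
9 = −26·972 + 53·477
9 = 53·22833 − 1245·972
So 9 = (53)·22833 + (-1245)·972.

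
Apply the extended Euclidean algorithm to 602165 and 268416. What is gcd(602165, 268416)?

Euclidean algorithm:
602165 = 2*268416 + 65333
268416 = 4*65333 + 7084
65333 = 9*7084 + 1577
7084 = 4*1577 + 776
1577 = 2*776 + 25
776 = 31*25 + 1
25 = 25*1 + 0
gcd(602165, 268416) = 1.
Express as a combination:
1 = 776 − 31·25
1 = −31·1577 + 63·776
1 = 63·7084 − 283·1577
1 = −283·65333 + 2610·7084
1 = 2610·268416 − 10723·65333
1 = −10723·602165 + 24056·268416
So 1 = (-10723)·602165 + (24056)·268416.

1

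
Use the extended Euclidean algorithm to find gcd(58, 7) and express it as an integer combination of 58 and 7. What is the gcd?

Repeated division:
58 = 8·7 + 2
7 = 3·2 + 1
2 = 2·1 + 0
gcd(58, 7) = 1.
Back-substituting:
1 = 7 − 3·2
1 = −3·58 + 25·7
So 1 = (-3)·58 + (25)·7.

1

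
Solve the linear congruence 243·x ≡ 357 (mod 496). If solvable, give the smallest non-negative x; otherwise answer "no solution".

375

First find gcd(243, 496):
496 = 2*243 + 10
243 = 24*10 + 3
10 = 3*3 + 1
3 = 3*1 + 0
gcd = 1, so a unique solution mod 496 exists.
Back-substitute for the Bézout coefficients:
1 = 10 − 3·3
1 = −3·243 + 73·10
1 = 73·496 − 149·243
So 243·(-149) ≡ 1 (mod 496), giving 243⁻¹ ≡ 347.
x ≡ 243⁻¹·357 ≡ 347·357 ≡ 375 (mod 496).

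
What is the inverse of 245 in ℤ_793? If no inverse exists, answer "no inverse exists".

Apply the Euclidean algorithm to 793 and 245:
793 = 3*245 + 58
245 = 4*58 + 13
58 = 4*13 + 6
13 = 2*6 + 1
6 = 6*1 + 0
Since gcd(245, 793) = 1, back-substitute to write 1 as a combination:
1 = 13 − 2·6
1 = −2·58 + 9·13
1 = 9·245 − 38·58
1 = −38·793 + 123·245
So 245·123 ≡ 1 (mod 793).

123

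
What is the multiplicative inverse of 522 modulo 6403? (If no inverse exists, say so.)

Apply the Euclidean algorithm to 6403 and 522:
6403 = 12*522 + 139
522 = 3*139 + 105
139 = 1*105 + 34
105 = 3*34 + 3
34 = 11*3 + 1
3 = 3*1 + 0
gcd = 1, so the inverse exists. Back-substitute:
1 = 34 − 11·3
1 = −11·105 + 34·34
1 = 34·139 − 45·105
1 = −45·522 + 169·139
1 = 169·6403 − 2073·522
Thus 522·(-2073) ≡ 1 (mod 6403); reducing, -2073 mod 6403 = 4330.

4330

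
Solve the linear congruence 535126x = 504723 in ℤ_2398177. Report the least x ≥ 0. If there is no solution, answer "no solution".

First find gcd(535126, 2398177):
2398177 = 4*535126 + 257673
535126 = 2*257673 + 19780
257673 = 13*19780 + 533
19780 = 37*533 + 59
533 = 9*59 + 2
59 = 29*2 + 1
2 = 2*1 + 0
gcd = 1, so a unique solution mod 2398177 exists.
Back-substitute for the Bézout coefficients:
1 = 59 − 29·2
1 = −29·533 + 262·59
1 = 262·19780 − 9723·533
1 = −9723·257673 + 126661·19780
1 = 126661·535126 − 263045·257673
1 = −263045·2398177 + 1178841·535126
So 535126·(1178841) ≡ 1 (mod 2398177), giving 535126⁻¹ ≡ 1178841.
x ≡ 535126⁻¹·504723 ≡ 1178841·504723 ≡ 452343 (mod 2398177).

452343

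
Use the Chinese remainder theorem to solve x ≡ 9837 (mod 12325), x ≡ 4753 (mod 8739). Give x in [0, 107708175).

76523437

Write x = 9837 + 12325·k. Then 12325·k ≡ 4753 − 9837 ≡ 3655 (mod 8739).
Need 12325⁻¹ mod 8739. Extended Euclid on (8739, 3586):
8739 = 2·3586 + 1567
3586 = 2·1567 + 452
1567 = 3·452 + 211
452 = 2·211 + 30
211 = 7·30 + 1
30 = 30·1 + 0
Back-substitute:
1 = 211 − 7·30
1 = −7·452 + 15·211
1 = 15·1567 − 52·452
1 = −52·3586 + 119·1567
1 = 119·8739 − 290·3586
12325⁻¹ ≡ 8449 (mod 8739), so k ≡ 8449·3655 ≡ 6208 (mod 8739).
x = 9837 + 12325·6208 = 76523437.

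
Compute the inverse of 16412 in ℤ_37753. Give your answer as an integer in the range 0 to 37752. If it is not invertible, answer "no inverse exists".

Run Euclid on (37753, 16412):
37753 = 2×16412 + 4929
16412 = 3×4929 + 1625
4929 = 3×1625 + 54
1625 = 30×54 + 5
54 = 10×5 + 4
5 = 1×4 + 1
4 = 4×1 + 0
Since gcd(16412, 37753) = 1, back-substitute to write 1 as a combination:
1 = 5 − 4
1 = −54 + 11·5
1 = 11·1625 − 331·54
1 = −331·4929 + 1004·1625
1 = 1004·16412 − 3343·4929
1 = −3343·37753 + 7690·16412
So 16412·7690 ≡ 1 (mod 37753).

7690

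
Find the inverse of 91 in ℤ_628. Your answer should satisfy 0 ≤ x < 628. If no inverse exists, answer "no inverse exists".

Run Euclid on (628, 91):
628 = 6·91 + 82
91 = 1·82 + 9
82 = 9·9 + 1
9 = 9·1 + 0
Since gcd(91, 628) = 1, back-substitute to write 1 as a combination:
1 = 82 − 9·9
1 = −9·91 + 10·82
1 = 10·628 − 69·91
So 91·(-69) ≡ 1 (mod 628), and -69 ≡ 559 (mod 628).

559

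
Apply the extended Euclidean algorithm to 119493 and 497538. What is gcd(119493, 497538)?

Repeated division:
497538 = 4×119493 + 19566
119493 = 6×19566 + 2097
19566 = 9×2097 + 693
2097 = 3×693 + 18
693 = 38×18 + 9
18 = 2×9 + 0
gcd(119493, 497538) = 9.
Express as a combination:
9 = 693 − 38·18
9 = −38·2097 + 115·693
9 = 115·19566 − 1073·2097
9 = −1073·119493 + 6553·19566
9 = 6553·497538 − 27285·119493
So 9 = (6553)·497538 + (-27285)·119493.

9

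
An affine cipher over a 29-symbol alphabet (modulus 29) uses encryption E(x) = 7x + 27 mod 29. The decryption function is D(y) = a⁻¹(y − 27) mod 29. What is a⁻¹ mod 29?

25

Apply the Euclidean algorithm to 29 and 7:
29 = 4·7 + 1
7 = 7·1 + 0
Since gcd(7, 29) = 1, back-substitute to write 1 as a combination:
1 = 29 − 4·7
Hence 7⁻¹ ≡ -4 ≡ 25 (mod 29).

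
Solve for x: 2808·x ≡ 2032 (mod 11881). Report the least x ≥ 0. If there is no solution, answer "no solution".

First find gcd(2808, 11881):
11881 = 4*2808 + 649
2808 = 4*649 + 212
649 = 3*212 + 13
212 = 16*13 + 4
13 = 3*4 + 1
4 = 4*1 + 0
gcd = 1, so a unique solution mod 11881 exists.
Back-substitute for the Bézout coefficients:
1 = 13 − 3·4
1 = −3·212 + 49·13
1 = 49·649 − 150·212
1 = −150·2808 + 649·649
1 = 649·11881 − 2746·2808
So 2808·(-2746) ≡ 1 (mod 11881), giving 2808⁻¹ ≡ 9135.
x ≡ 2808⁻¹·2032 ≡ 9135·2032 ≡ 4198 (mod 11881).

4198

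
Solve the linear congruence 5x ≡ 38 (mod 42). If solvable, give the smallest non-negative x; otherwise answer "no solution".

16

First find gcd(5, 42):
42 = 8×5 + 2
5 = 2×2 + 1
2 = 2×1 + 0
gcd = 1, so a unique solution mod 42 exists.
Back-substitute for the Bézout coefficients:
1 = 5 − 2·2
1 = −2·42 + 17·5
So 5·(17) ≡ 1 (mod 42), giving 5⁻¹ ≡ 17.
x ≡ 5⁻¹·38 ≡ 17·38 ≡ 16 (mod 42).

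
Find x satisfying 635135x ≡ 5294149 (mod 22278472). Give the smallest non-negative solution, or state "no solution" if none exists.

First find gcd(635135, 22278472):
22278472 = 35*635135 + 48747
635135 = 13*48747 + 1424
48747 = 34*1424 + 331
1424 = 4*331 + 100
331 = 3*100 + 31
100 = 3*31 + 7
31 = 4*7 + 3
7 = 2*3 + 1
3 = 3*1 + 0
gcd = 1, so a unique solution mod 22278472 exists.
Back-substitute for the Bézout coefficients:
1 = 7 − 2·3
1 = −2·31 + 9·7
1 = 9·100 − 29·31
1 = −29·331 + 96·100
1 = 96·1424 − 413·331
1 = −413·48747 + 14138·1424
1 = 14138·635135 − 184207·48747
1 = −184207·22278472 + 6461383·635135
So 635135·(6461383) ≡ 1 (mod 22278472), giving 635135⁻¹ ≡ 6461383.
x ≡ 635135⁻¹·5294149 ≡ 6461383·5294149 ≡ 22237195 (mod 22278472).

22237195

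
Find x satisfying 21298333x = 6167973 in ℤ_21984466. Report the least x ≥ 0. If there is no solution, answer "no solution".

First find gcd(21298333, 21984466):
21984466 = 1×21298333 + 686133
21298333 = 31×686133 + 28210
686133 = 24×28210 + 9093
28210 = 3×9093 + 931
9093 = 9×931 + 714
931 = 1×714 + 217
714 = 3×217 + 63
217 = 3×63 + 28
63 = 2×28 + 7
28 = 4×7 + 0
gcd = 7 and 7 | 6167973, so solutions exist. Divide through by 7: 3042619x ≡ 881139 (mod 3140638).
Now find 3042619⁻¹ mod 3140638:
3140638 = 1×3042619 + 98019
3042619 = 31×98019 + 4030
98019 = 24×4030 + 1299
4030 = 3×1299 + 133
1299 = 9×133 + 102
133 = 1×102 + 31
102 = 3×31 + 9
31 = 3×9 + 4
9 = 2×4 + 1
4 = 4×1 + 0
Back-substitute:
1 = 9 − 2·4
1 = −2·31 + 7·9
1 = 7·102 − 23·31
1 = −23·133 + 30·102
1 = 30·1299 − 293·133
1 = −293·4030 + 909·1299
1 = 909·98019 − 22109·4030
1 = −22109·3042619 + 686288·98019
1 = 686288·3140638 − 708397·3042619
So 3042619·(-708397) ≡ 1 (mod 3140638), i.e. 3042619⁻¹ ≡ 2432241.
Then x ≡ 2432241·881139 ≡ 2437679 (mod 3140638); the smallest non-negative solution is x = 2437679.

2437679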